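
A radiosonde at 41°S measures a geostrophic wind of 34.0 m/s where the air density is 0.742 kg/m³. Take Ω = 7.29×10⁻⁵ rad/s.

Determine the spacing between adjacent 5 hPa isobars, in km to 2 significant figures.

Coriolis parameter at 41°S:
f = 2Ω sin φ = 2 × 7.29×10⁻⁵ × sin 41° = 9.57×10⁻⁵ s⁻¹
Geostrophic balance rearranged: |∂P/∂n| = f ρ V_g
|∂P/∂n| = 9.57×10⁻⁵ × 0.742 × 34.0 = 2.41×10⁻³ Pa/m
Isobar spacing: Δn = ΔP/|∂P/∂n| = 500 Pa / 2.41×10⁻³ Pa/m = 207199 m ≈ 210 km

210 km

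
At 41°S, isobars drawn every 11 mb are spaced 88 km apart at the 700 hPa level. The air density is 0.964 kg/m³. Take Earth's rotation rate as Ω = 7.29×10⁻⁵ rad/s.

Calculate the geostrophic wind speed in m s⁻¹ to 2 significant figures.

140 m s⁻¹

Coriolis parameter at 41°S:
f = 2Ω sin φ = 2 × 7.29×10⁻⁵ × sin 41° = 9.57×10⁻⁵ s⁻¹
Pressure gradient: |∂P/∂n| = 1100 Pa / 88000 m = 1.25×10⁻² Pa/m
Geostrophic balance (pressure-gradient force = Coriolis force):
V_g = (1/(fρ)) |∂P/∂n| = 1.25×10⁻² / (9.57×10⁻⁵ × 0.964) = 136 m/s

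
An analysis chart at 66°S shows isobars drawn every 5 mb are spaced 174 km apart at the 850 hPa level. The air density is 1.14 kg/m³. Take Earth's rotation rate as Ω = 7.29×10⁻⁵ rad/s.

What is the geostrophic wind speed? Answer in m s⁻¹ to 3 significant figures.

18.9 m s⁻¹

Coriolis parameter at 66°S:
f = 2Ω sin φ = 2 × 7.29×10⁻⁵ × sin 66° = 1.33×10⁻⁴ s⁻¹
Pressure gradient: |∂P/∂n| = 500 Pa / 174000 m = 2.87×10⁻³ Pa/m
Geostrophic balance (pressure-gradient force = Coriolis force):
V_g = (1/(fρ)) |∂P/∂n| = 2.87×10⁻³ / (1.33×10⁻⁴ × 1.14) = 18.9 m/s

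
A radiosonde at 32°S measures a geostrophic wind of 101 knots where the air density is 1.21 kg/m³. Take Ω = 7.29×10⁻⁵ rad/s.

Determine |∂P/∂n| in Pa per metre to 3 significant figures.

4.86×10⁻³ Pa/m

Coriolis parameter at 32°S:
f = 2Ω sin φ = 2 × 7.29×10⁻⁵ × sin 32° = 7.73×10⁻⁵ s⁻¹
Wind speed in SI: 101 knots = 52.0 m/s
Geostrophic balance rearranged: |∂P/∂n| = f ρ V_g
|∂P/∂n| = 7.73×10⁻⁵ × 1.21 × 52.0 = 4.86×10⁻³ Pa/m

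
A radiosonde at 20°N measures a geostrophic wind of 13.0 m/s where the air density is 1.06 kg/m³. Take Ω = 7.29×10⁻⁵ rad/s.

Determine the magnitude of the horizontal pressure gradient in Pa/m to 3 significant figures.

6.87×10⁻⁴ Pa/m

Coriolis parameter at 20°N:
f = 2Ω sin φ = 2 × 7.29×10⁻⁵ × sin 20° = 4.99×10⁻⁵ s⁻¹
Geostrophic balance rearranged: |∂P/∂n| = f ρ V_g
|∂P/∂n| = 4.99×10⁻⁵ × 1.06 × 13.0 = 6.87×10⁻⁴ Pa/m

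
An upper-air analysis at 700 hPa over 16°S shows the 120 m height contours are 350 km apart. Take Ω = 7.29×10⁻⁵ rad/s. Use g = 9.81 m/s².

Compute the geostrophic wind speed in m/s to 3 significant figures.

83.7 m/s

Coriolis parameter at 16°S:
f = 2Ω sin φ = 2 × 7.29×10⁻⁵ × sin 16° = 4.02×10⁻⁵ s⁻¹
Height gradient: |∂Z/∂n| = 120 m / 350000 m = 3.43×10⁻⁴
On a pressure surface, geostrophic balance gives V_g = (g/f)|∂Z/∂n|:
V_g = 9.81 × 3.43×10⁻⁴ / 4.02×10⁻⁵ = 83.7 m/s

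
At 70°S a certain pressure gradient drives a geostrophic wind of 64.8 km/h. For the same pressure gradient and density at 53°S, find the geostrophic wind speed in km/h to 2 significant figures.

With the same pressure gradient and density, V_g ∝ 1/f ∝ 1/sin φ.
V₂ = V₁ · sin φ₁ / sin φ₂ = 64.8 × sin 70° / sin 53°
V₂ = 64.8 × 0.9397/0.7986 = 76 km/h

76 km/h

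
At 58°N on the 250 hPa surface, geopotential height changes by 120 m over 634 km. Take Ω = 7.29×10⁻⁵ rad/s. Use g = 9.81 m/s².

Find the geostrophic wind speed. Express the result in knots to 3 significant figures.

29.2 knots

Coriolis parameter at 58°N:
f = 2Ω sin φ = 2 × 7.29×10⁻⁵ × sin 58° = 1.24×10⁻⁴ s⁻¹
Height gradient: |∂Z/∂n| = 120 m / 634000 m = 1.89×10⁻⁴
On a pressure surface, geostrophic balance gives V_g = (g/f)|∂Z/∂n|:
V_g = 9.81 × 1.89×10⁻⁴ / 1.24×10⁻⁴ = 15.0 m/s
Converting: 15.0 m/s × 1.944 = 29.2 knots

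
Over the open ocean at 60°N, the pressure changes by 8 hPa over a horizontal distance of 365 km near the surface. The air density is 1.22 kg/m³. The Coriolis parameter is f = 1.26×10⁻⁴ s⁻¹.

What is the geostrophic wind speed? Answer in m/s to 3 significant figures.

14.3 m/s

Pressure gradient: |∂P/∂n| = 800 Pa / 365000 m = 2.19×10⁻³ Pa/m
Geostrophic balance (pressure-gradient force = Coriolis force):
V_g = (1/(fρ)) |∂P/∂n| = 2.19×10⁻³ / (1.26×10⁻⁴ × 1.22) = 14.3 m/s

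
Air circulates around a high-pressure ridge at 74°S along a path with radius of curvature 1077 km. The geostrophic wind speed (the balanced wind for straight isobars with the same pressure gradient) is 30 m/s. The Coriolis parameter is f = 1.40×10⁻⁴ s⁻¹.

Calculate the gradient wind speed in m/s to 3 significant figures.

Around a high, pressure-gradient force acts outward with centrifugal, so Coriolis balances both:
fV = (1/ρ)|∂P/∂n| + V²/R  →  V² − fR·V + fR·V_g = 0
With fR = 1.40×10⁻⁴ × 1077×10³ m = 151 m/s:
V = [fR − √((fR)² − 4 fR V_g)]/2 = [151 − √(151² − 4×151×30)]/2 = 41.3 m/s
Supergeostrophic (V > V_g = 30 m/s), as expected around a high.

41.3 m/s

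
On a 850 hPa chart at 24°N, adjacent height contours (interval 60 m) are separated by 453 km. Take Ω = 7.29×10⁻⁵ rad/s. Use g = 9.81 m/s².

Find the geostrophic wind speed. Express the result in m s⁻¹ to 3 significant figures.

Coriolis parameter at 24°N:
f = 2Ω sin φ = 2 × 7.29×10⁻⁵ × sin 24° = 5.93×10⁻⁵ s⁻¹
Height gradient: |∂Z/∂n| = 60 m / 453000 m = 1.32×10⁻⁴
On a pressure surface, geostrophic balance gives V_g = (g/f)|∂Z/∂n|:
V_g = 9.81 × 1.32×10⁻⁴ / 5.93×10⁻⁵ = 21.9 m/s

21.9 m s⁻¹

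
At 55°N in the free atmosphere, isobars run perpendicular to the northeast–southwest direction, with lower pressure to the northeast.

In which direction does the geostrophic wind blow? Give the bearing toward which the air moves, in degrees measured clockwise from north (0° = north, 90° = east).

135°

The pressure-gradient force points toward the northeast (bearing 045°).
Geostrophic balance: in the Northern Hemisphere the Coriolis force deflects motion to the right, so the geostrophic wind blows 90° to the right of the pressure-gradient force (low pressure on the left).
Rotating 045° by 90° clockwise gives 135° — the wind blows toward the southeast.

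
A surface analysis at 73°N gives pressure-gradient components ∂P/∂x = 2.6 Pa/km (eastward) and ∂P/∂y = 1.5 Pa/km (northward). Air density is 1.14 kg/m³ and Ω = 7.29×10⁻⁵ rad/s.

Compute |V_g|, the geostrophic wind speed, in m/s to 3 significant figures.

Coriolis parameter at 73°N:
f = 2Ω sin φ = 2 × 7.29×10⁻⁵ × sin 73° = 1.39×10⁻⁴ s⁻¹
Component geostrophic relations (x east, y north):
u_g = −(1/(fρ)) ∂P/∂y,  v_g = (1/(fρ)) ∂P/∂x
u_g = −(1.5×10⁻³)/(1.39×10⁻⁴ × 1.14) = −9.44 m/s;  v_g = (2.6×10⁻³)/(1.39×10⁻⁴ × 1.14) = 16.4 m/s
|V_g| = √(u_g² + v_g²) = 18.9 m/s

18.9 m/s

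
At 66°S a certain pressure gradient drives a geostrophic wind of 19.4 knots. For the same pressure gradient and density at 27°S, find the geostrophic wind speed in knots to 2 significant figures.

With the same pressure gradient and density, V_g ∝ 1/f ∝ 1/sin φ.
V₂ = V₁ · sin φ₁ / sin φ₂ = 19.4 × sin 66° / sin 27°
V₂ = 19.4 × 0.9135/0.4540 = 39 knots

39 knots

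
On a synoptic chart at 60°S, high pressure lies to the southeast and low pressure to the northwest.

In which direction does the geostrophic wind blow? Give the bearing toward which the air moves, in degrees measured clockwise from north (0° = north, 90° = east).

The pressure-gradient force points toward the northwest (bearing 315°).
Geostrophic balance: in the Southern Hemisphere the Coriolis force deflects motion to the left, so the geostrophic wind blows 90° to the left of the pressure-gradient force (low pressure on the right).
Rotating 315° by 90° counterclockwise gives 225° — the wind blows toward the southwest.

225°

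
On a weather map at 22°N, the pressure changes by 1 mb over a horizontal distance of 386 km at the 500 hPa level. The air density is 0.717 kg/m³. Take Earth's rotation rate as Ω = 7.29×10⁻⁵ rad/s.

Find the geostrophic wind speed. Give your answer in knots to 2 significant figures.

Coriolis parameter at 22°N:
f = 2Ω sin φ = 2 × 7.29×10⁻⁵ × sin 22° = 5.46×10⁻⁵ s⁻¹
Pressure gradient: |∂P/∂n| = 100 Pa / 386000 m = 2.59×10⁻⁴ Pa/m
Geostrophic balance (pressure-gradient force = Coriolis force):
V_g = (1/(fρ)) |∂P/∂n| = 2.59×10⁻⁴ / (5.46×10⁻⁵ × 0.717) = 6.62 m/s
Converting: 6.62 m/s × 1.944 = 13 knots

13 knots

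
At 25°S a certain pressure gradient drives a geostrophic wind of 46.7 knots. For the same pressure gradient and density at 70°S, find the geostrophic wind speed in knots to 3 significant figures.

21.0 knots

With the same pressure gradient and density, V_g ∝ 1/f ∝ 1/sin φ.
V₂ = V₁ · sin φ₁ / sin φ₂ = 46.7 × sin 25° / sin 70°
V₂ = 46.7 × 0.4226/0.9397 = 21.0 knots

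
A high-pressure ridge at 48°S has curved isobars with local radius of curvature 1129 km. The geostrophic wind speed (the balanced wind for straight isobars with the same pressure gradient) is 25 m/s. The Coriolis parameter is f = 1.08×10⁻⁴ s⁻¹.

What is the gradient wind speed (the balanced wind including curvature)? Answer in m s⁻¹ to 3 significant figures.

Around a high, pressure-gradient force acts outward with centrifugal, so Coriolis balances both:
fV = (1/ρ)|∂P/∂n| + V²/R  →  V² − fR·V + fR·V_g = 0
With fR = 1.08×10⁻⁴ × 1129×10³ m = 122 m/s:
V = [fR − √((fR)² − 4 fR V_g)]/2 = [122 − √(122² − 4×122×25)]/2 = 35.1 m/s
Supergeostrophic (V > V_g = 25 m/s), as expected around a high.

35.1 m s⁻¹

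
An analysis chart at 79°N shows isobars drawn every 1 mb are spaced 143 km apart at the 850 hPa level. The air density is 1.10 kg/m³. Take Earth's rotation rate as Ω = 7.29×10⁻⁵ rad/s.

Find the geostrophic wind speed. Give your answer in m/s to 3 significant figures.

4.44 m/s

Coriolis parameter at 79°N:
f = 2Ω sin φ = 2 × 7.29×10⁻⁵ × sin 79° = 1.43×10⁻⁴ s⁻¹
Pressure gradient: |∂P/∂n| = 100 Pa / 143000 m = 6.99×10⁻⁴ Pa/m
Geostrophic balance (pressure-gradient force = Coriolis force):
V_g = (1/(fρ)) |∂P/∂n| = 6.99×10⁻⁴ / (1.43×10⁻⁴ × 1.10) = 4.44 m/s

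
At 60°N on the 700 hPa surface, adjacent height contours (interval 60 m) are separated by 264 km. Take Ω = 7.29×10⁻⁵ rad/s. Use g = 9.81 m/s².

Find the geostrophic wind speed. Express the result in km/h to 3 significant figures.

63.6 km/h

Coriolis parameter at 60°N:
f = 2Ω sin φ = 2 × 7.29×10⁻⁵ × sin 60° = 1.26×10⁻⁴ s⁻¹
Height gradient: |∂Z/∂n| = 60 m / 264000 m = 2.27×10⁻⁴
On a pressure surface, geostrophic balance gives V_g = (g/f)|∂Z/∂n|:
V_g = 9.81 × 2.27×10⁻⁴ / 1.26×10⁻⁴ = 17.7 m/s
Converting: 17.7 m/s × 3.6 = 63.6 km/h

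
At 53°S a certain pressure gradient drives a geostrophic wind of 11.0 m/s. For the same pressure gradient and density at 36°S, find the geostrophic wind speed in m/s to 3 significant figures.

14.9 m/s

With the same pressure gradient and density, V_g ∝ 1/f ∝ 1/sin φ.
V₂ = V₁ · sin φ₁ / sin φ₂ = 11.0 × sin 53° / sin 36°
V₂ = 11.0 × 0.7986/0.5878 = 14.9 m/s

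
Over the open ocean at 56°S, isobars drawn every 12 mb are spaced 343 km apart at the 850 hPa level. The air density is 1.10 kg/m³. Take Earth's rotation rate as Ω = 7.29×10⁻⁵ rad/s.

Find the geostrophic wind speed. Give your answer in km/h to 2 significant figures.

Coriolis parameter at 56°S:
f = 2Ω sin φ = 2 × 7.29×10⁻⁵ × sin 56° = 1.21×10⁻⁴ s⁻¹
Pressure gradient: |∂P/∂n| = 1200 Pa / 343000 m = 3.50×10⁻³ Pa/m
Geostrophic balance (pressure-gradient force = Coriolis force):
V_g = (1/(fρ)) |∂P/∂n| = 3.50×10⁻³ / (1.21×10⁻⁴ × 1.10) = 26.3 m/s
Converting: 26.3 m/s × 3.6 = 95 km/h

95 km/h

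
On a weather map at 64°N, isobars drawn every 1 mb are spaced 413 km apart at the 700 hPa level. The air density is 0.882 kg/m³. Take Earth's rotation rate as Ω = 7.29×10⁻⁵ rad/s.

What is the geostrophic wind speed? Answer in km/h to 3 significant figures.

7.54 km/h

Coriolis parameter at 64°N:
f = 2Ω sin φ = 2 × 7.29×10⁻⁵ × sin 64° = 1.31×10⁻⁴ s⁻¹
Pressure gradient: |∂P/∂n| = 100 Pa / 413000 m = 2.42×10⁻⁴ Pa/m
Geostrophic balance (pressure-gradient force = Coriolis force):
V_g = (1/(fρ)) |∂P/∂n| = 2.42×10⁻⁴ / (1.31×10⁻⁴ × 0.882) = 2.09 m/s
Converting: 2.09 m/s × 3.6 = 7.54 km/h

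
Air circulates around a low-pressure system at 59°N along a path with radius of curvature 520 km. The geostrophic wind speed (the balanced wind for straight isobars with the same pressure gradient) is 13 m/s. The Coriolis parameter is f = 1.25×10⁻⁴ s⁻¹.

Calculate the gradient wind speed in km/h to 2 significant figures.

Around a low, centrifugal force acts outward with Coriolis, so pressure-gradient force balances both:
(1/ρ)|∂P/∂n| = fV + V²/R  →  V² + fR·V − fR·V_g = 0
With fR = 1.25×10⁻⁴ × 520×10³ m = 65.0 m/s:
V = [−fR + √((fR)² + 4 fR V_g)]/2 = [−65.0 + √(65.0² + 4×65.0×13)]/2 = 11.1 m/s
Subgeostrophic (V < V_g = 13 m/s), as expected around a low.
Converting: 11.1 m/s × 3.6 = 40 km/h

40 km/h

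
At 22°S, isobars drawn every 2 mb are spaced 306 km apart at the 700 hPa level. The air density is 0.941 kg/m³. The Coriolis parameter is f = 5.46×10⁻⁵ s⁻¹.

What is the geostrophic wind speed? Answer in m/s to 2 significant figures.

13 m/s

Pressure gradient: |∂P/∂n| = 200 Pa / 306000 m = 6.54×10⁻⁴ Pa/m
Geostrophic balance (pressure-gradient force = Coriolis force):
V_g = (1/(fρ)) |∂P/∂n| = 6.54×10⁻⁴ / (5.46×10⁻⁵ × 0.941) = 12.7 m/s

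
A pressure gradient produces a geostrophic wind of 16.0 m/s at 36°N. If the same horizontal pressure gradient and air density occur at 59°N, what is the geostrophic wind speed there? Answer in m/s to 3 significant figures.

With the same pressure gradient and density, V_g ∝ 1/f ∝ 1/sin φ.
V₂ = V₁ · sin φ₁ / sin φ₂ = 16.0 × sin 36° / sin 59°
V₂ = 16.0 × 0.5878/0.8572 = 11.0 m/s

11.0 m/s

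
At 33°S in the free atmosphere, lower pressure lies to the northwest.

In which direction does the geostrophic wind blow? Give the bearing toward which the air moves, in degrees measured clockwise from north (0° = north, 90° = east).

The pressure-gradient force points toward the northwest (bearing 315°).
Geostrophic balance: in the Southern Hemisphere the Coriolis force deflects motion to the left, so the geostrophic wind blows 90° to the left of the pressure-gradient force (low pressure on the right).
Rotating 315° by 90° counterclockwise gives 225° — the wind blows toward the southwest.

225°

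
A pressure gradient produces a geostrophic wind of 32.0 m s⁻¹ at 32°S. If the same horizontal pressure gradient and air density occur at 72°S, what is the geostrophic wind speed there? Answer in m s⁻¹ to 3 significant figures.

17.8 m s⁻¹

With the same pressure gradient and density, V_g ∝ 1/f ∝ 1/sin φ.
V₂ = V₁ · sin φ₁ / sin φ₂ = 32.0 × sin 32° / sin 72°
V₂ = 32.0 × 0.5299/0.9511 = 17.8 m s⁻¹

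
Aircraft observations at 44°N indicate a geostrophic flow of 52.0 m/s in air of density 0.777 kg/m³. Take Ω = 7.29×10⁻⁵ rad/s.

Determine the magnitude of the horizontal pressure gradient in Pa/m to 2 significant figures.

4.1×10⁻³ Pa/m

Coriolis parameter at 44°N:
f = 2Ω sin φ = 2 × 7.29×10⁻⁵ × sin 44° = 1.01×10⁻⁴ s⁻¹
Geostrophic balance rearranged: |∂P/∂n| = f ρ V_g
|∂P/∂n| = 1.01×10⁻⁴ × 0.777 × 52.0 = 4.09×10⁻³ Pa/m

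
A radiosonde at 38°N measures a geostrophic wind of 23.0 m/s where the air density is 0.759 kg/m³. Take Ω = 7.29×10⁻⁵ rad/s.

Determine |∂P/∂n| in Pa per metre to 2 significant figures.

1.6×10⁻³ Pa/m

Coriolis parameter at 38°N:
f = 2Ω sin φ = 2 × 7.29×10⁻⁵ × sin 38° = 8.98×10⁻⁵ s⁻¹
Geostrophic balance rearranged: |∂P/∂n| = f ρ V_g
|∂P/∂n| = 8.98×10⁻⁵ × 0.759 × 23.0 = 1.57×10⁻³ Pa/m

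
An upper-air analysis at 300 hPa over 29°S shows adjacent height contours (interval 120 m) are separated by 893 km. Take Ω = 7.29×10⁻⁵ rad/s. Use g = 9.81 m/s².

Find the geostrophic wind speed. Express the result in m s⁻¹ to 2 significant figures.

Coriolis parameter at 29°S:
f = 2Ω sin φ = 2 × 7.29×10⁻⁵ × sin 29° = 7.07×10⁻⁵ s⁻¹
Height gradient: |∂Z/∂n| = 120 m / 893000 m = 1.34×10⁻⁴
On a pressure surface, geostrophic balance gives V_g = (g/f)|∂Z/∂n|:
V_g = 9.81 × 1.34×10⁻⁴ / 7.07×10⁻⁵ = 18.6 m/s

19 m s⁻¹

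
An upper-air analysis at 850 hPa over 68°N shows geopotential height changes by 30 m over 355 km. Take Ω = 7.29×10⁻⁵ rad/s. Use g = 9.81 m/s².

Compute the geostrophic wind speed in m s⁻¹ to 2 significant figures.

6.1 m s⁻¹

Coriolis parameter at 68°N:
f = 2Ω sin φ = 2 × 7.29×10⁻⁵ × sin 68° = 1.35×10⁻⁴ s⁻¹
Height gradient: |∂Z/∂n| = 30 m / 355000 m = 8.45×10⁻⁵
On a pressure surface, geostrophic balance gives V_g = (g/f)|∂Z/∂n|:
V_g = 9.81 × 8.45×10⁻⁵ / 1.35×10⁻⁴ = 6.13 m/s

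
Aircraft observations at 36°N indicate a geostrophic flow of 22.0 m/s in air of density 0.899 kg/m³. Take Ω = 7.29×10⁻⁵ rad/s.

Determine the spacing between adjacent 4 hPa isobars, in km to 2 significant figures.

Coriolis parameter at 36°N:
f = 2Ω sin φ = 2 × 7.29×10⁻⁵ × sin 36° = 8.57×10⁻⁵ s⁻¹
Geostrophic balance rearranged: |∂P/∂n| = f ρ V_g
|∂P/∂n| = 8.57×10⁻⁵ × 0.899 × 22.0 = 1.69×10⁻³ Pa/m
Isobar spacing: Δn = ΔP/|∂P/∂n| = 400 Pa / 1.69×10⁻³ Pa/m = 235994 m ≈ 240 km

240 km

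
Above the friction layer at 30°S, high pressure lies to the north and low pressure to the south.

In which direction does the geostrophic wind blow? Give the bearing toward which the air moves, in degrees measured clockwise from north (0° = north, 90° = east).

The pressure-gradient force points toward the south (bearing 180°).
Geostrophic balance: in the Southern Hemisphere the Coriolis force deflects motion to the left, so the geostrophic wind blows 90° to the left of the pressure-gradient force (low pressure on the right).
Rotating 180° by 90° counterclockwise gives 090° — the wind blows toward the east.

090°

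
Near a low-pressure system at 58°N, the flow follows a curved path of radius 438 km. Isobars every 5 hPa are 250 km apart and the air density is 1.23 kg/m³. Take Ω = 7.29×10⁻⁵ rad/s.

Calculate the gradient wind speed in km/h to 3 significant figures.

Coriolis parameter at 58°N:
f = 2Ω sin φ = 2 × 7.29×10⁻⁵ × sin 58° = 1.24×10⁻⁴ s⁻¹
Pressure gradient: |∂P/∂n| = 500 Pa / 250000 m = 2.00×10⁻³ Pa/m
Geostrophic speed: V_g = |∂P/∂n|/(fρ) = 2.00×10⁻³/(1.24×10⁻⁴ × 1.23) = 13.2 m/s
Around a low, centrifugal force acts outward with Coriolis, so pressure-gradient force balances both:
(1/ρ)|∂P/∂n| = fV + V²/R  →  V² + fR·V − fR·V_g = 0
With fR = 1.24×10⁻⁴ × 438×10³ m = 54.2 m/s:
V = [−fR + √((fR)² + 4 fR V_g)]/2 = [−54.2 + √(54.2² + 4×54.2×13.2)]/2 = 10.9 m/s
Subgeostrophic (V < V_g = 13.2 m/s), as expected around a low.
Converting: 10.9 m/s × 3.6 = 39.4 km/h

39.4 km/h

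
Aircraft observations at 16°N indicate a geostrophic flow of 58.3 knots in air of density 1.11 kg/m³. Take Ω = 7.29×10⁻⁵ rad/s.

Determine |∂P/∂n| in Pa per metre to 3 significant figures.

Coriolis parameter at 16°N:
f = 2Ω sin φ = 2 × 7.29×10⁻⁵ × sin 16° = 4.02×10⁻⁵ s⁻¹
Wind speed in SI: 58.3 knots = 30.0 m/s
Geostrophic balance rearranged: |∂P/∂n| = f ρ V_g
|∂P/∂n| = 4.02×10⁻⁵ × 1.11 × 30.0 = 1.34×10⁻³ Pa/m

1.34×10⁻³ Pa/m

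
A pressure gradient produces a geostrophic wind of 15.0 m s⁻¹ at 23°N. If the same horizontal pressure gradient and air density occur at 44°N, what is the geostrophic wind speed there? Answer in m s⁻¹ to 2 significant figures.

With the same pressure gradient and density, V_g ∝ 1/f ∝ 1/sin φ.
V₂ = V₁ · sin φ₁ / sin φ₂ = 15.0 × sin 23° / sin 44°
V₂ = 15.0 × 0.3907/0.6947 = 8.4 m s⁻¹

8.4 m s⁻¹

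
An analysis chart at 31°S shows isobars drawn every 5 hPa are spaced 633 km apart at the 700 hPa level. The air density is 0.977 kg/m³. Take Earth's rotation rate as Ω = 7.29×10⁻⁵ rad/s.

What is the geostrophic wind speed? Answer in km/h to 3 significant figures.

38.8 km/h

Coriolis parameter at 31°S:
f = 2Ω sin φ = 2 × 7.29×10⁻⁵ × sin 31° = 7.51×10⁻⁵ s⁻¹
Pressure gradient: |∂P/∂n| = 500 Pa / 633000 m = 7.90×10⁻⁴ Pa/m
Geostrophic balance (pressure-gradient force = Coriolis force):
V_g = (1/(fρ)) |∂P/∂n| = 7.90×10⁻⁴ / (7.51×10⁻⁵ × 0.977) = 10.8 m/s
Converting: 10.8 m/s × 3.6 = 38.8 km/h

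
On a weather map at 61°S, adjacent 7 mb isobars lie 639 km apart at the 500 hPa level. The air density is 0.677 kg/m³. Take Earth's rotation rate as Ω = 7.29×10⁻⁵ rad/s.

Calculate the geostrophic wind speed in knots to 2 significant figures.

Coriolis parameter at 61°S:
f = 2Ω sin φ = 2 × 7.29×10⁻⁵ × sin 61° = 1.28×10⁻⁴ s⁻¹
Pressure gradient: |∂P/∂n| = 700 Pa / 639000 m = 1.10×10⁻³ Pa/m
Geostrophic balance (pressure-gradient force = Coriolis force):
V_g = (1/(fρ)) |∂P/∂n| = 1.10×10⁻³ / (1.28×10⁻⁴ × 0.677) = 12.7 m/s
Converting: 12.7 m/s × 1.944 = 25 knots

25 knots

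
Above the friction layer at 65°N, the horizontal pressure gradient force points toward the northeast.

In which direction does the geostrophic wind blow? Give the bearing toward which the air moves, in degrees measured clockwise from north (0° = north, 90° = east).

The pressure-gradient force points toward the northeast (bearing 045°).
Geostrophic balance: in the Northern Hemisphere the Coriolis force deflects motion to the right, so the geostrophic wind blows 90° to the right of the pressure-gradient force (low pressure on the left).
Rotating 045° by 90° clockwise gives 135° — the wind blows toward the southeast.

135°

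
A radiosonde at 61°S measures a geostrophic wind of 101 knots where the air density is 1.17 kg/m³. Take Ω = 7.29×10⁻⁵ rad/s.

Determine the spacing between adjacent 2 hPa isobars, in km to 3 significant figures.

25.8 km

Coriolis parameter at 61°S:
f = 2Ω sin φ = 2 × 7.29×10⁻⁵ × sin 61° = 1.28×10⁻⁴ s⁻¹
Wind speed in SI: 101 knots = 52.0 m/s
Geostrophic balance rearranged: |∂P/∂n| = f ρ V_g
|∂P/∂n| = 1.28×10⁻⁴ × 1.17 × 52.0 = 7.75×10⁻³ Pa/m
Isobar spacing: Δn = ΔP/|∂P/∂n| = 200 Pa / 7.75×10⁻³ Pa/m = 25799 m ≈ 25.8 km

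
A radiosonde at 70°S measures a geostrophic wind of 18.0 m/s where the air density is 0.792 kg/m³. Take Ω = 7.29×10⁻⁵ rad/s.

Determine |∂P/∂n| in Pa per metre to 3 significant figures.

Coriolis parameter at 70°S:
f = 2Ω sin φ = 2 × 7.29×10⁻⁵ × sin 70° = 1.37×10⁻⁴ s⁻¹
Geostrophic balance rearranged: |∂P/∂n| = f ρ V_g
|∂P/∂n| = 1.37×10⁻⁴ × 0.792 × 18.0 = 1.95×10⁻³ Pa/m

1.95×10⁻³ Pa/m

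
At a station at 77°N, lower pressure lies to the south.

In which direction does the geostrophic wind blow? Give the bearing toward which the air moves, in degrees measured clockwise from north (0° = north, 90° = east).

The pressure-gradient force points toward the south (bearing 180°).
Geostrophic balance: in the Northern Hemisphere the Coriolis force deflects motion to the right, so the geostrophic wind blows 90° to the right of the pressure-gradient force (low pressure on the left).
Rotating 180° by 90° clockwise gives 270° — the wind blows toward the west.

270°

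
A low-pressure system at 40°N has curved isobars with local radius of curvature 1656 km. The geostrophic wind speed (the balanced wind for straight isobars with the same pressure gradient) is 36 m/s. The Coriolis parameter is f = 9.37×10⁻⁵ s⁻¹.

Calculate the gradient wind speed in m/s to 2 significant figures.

30 m/s

Around a low, centrifugal force acts outward with Coriolis, so pressure-gradient force balances both:
(1/ρ)|∂P/∂n| = fV + V²/R  →  V² + fR·V − fR·V_g = 0
With fR = 9.37×10⁻⁵ × 1656×10³ m = 155 m/s:
V = [−fR + √((fR)² + 4 fR V_g)]/2 = [−155 + √(155² + 4×155×36)]/2 = 30.1 m/s
Subgeostrophic (V < V_g = 36 m/s), as expected around a low.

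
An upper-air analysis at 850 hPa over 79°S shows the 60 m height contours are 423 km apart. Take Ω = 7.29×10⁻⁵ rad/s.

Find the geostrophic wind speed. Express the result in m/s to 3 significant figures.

Coriolis parameter at 79°S:
f = 2Ω sin φ = 2 × 7.29×10⁻⁵ × sin 79° = 1.43×10⁻⁴ s⁻¹
Height gradient: |∂Z/∂n| = 60 m / 423000 m = 1.42×10⁻⁴
On a pressure surface, geostrophic balance gives V_g = (g/f)|∂Z/∂n|:
V_g = 9.81 × 1.42×10⁻⁴ / 1.43×10⁻⁴ = 9.72 m/s

9.72 m/s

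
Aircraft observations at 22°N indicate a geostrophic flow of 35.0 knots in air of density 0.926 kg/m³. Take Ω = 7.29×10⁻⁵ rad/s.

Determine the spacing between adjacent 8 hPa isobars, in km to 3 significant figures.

Coriolis parameter at 22°N:
f = 2Ω sin φ = 2 × 7.29×10⁻⁵ × sin 22° = 5.46×10⁻⁵ s⁻¹
Wind speed in SI: 35.0 knots = 18.0 m/s
Geostrophic balance rearranged: |∂P/∂n| = f ρ V_g
|∂P/∂n| = 5.46×10⁻⁵ × 0.926 × 18.0 = 9.11×10⁻⁴ Pa/m
Isobar spacing: Δn = ΔP/|∂P/∂n| = 800 Pa / 9.11×10⁻⁴ Pa/m = 878496 m ≈ 878 km

878 km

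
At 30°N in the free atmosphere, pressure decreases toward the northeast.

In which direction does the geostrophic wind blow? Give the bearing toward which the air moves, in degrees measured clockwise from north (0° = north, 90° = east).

135°

The pressure-gradient force points toward the northeast (bearing 045°).
Geostrophic balance: in the Northern Hemisphere the Coriolis force deflects motion to the right, so the geostrophic wind blows 90° to the right of the pressure-gradient force (low pressure on the left).
Rotating 045° by 90° clockwise gives 135° — the wind blows toward the southeast.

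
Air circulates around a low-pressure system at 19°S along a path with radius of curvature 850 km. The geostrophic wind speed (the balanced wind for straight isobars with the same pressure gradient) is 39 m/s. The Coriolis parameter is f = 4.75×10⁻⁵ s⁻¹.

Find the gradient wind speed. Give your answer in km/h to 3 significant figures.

87.6 km/h

Around a low, centrifugal force acts outward with Coriolis, so pressure-gradient force balances both:
(1/ρ)|∂P/∂n| = fV + V²/R  →  V² + fR·V − fR·V_g = 0
With fR = 4.75×10⁻⁵ × 850×10³ m = 40.4 m/s:
V = [−fR + √((fR)² + 4 fR V_g)]/2 = [−40.4 + √(40.4² + 4×40.4×39)]/2 = 24.3 m/s
Subgeostrophic (V < V_g = 39 m/s), as expected around a low.
Converting: 24.3 m/s × 3.6 = 87.6 km/h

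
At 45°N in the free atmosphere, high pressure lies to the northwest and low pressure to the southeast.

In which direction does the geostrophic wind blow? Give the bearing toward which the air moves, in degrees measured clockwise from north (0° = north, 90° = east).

The pressure-gradient force points toward the southeast (bearing 135°).
Geostrophic balance: in the Northern Hemisphere the Coriolis force deflects motion to the right, so the geostrophic wind blows 90° to the right of the pressure-gradient force (low pressure on the left).
Rotating 135° by 90° clockwise gives 225° — the wind blows toward the southwest.

225°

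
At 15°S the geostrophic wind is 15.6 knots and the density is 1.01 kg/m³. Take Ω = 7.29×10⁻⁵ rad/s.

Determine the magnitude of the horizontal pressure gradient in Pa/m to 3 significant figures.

Coriolis parameter at 15°S:
f = 2Ω sin φ = 2 × 7.29×10⁻⁵ × sin 15° = 3.77×10⁻⁵ s⁻¹
Wind speed in SI: 15.6 knots = 8.03 m/s
Geostrophic balance rearranged: |∂P/∂n| = f ρ V_g
|∂P/∂n| = 3.77×10⁻⁵ × 1.01 × 8.03 = 3.06×10⁻⁴ Pa/m

3.06×10⁻⁴ Pa/m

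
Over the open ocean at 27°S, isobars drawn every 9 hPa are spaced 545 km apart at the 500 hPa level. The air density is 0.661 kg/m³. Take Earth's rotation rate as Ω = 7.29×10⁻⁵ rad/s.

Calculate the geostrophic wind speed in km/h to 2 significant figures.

140 km/h

Coriolis parameter at 27°S:
f = 2Ω sin φ = 2 × 7.29×10⁻⁵ × sin 27° = 6.62×10⁻⁵ s⁻¹
Pressure gradient: |∂P/∂n| = 900 Pa / 545000 m = 1.65×10⁻³ Pa/m
Geostrophic balance (pressure-gradient force = Coriolis force):
V_g = (1/(fρ)) |∂P/∂n| = 1.65×10⁻³ / (6.62×10⁻⁵ × 0.661) = 37.7 m/s
Converting: 37.7 m/s × 3.6 = 140 km/h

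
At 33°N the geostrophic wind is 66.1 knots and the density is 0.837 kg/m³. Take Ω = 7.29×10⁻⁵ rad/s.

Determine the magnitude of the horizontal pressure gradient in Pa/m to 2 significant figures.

Coriolis parameter at 33°N:
f = 2Ω sin φ = 2 × 7.29×10⁻⁵ × sin 33° = 7.94×10⁻⁵ s⁻¹
Wind speed in SI: 66.1 knots = 34.0 m/s
Geostrophic balance rearranged: |∂P/∂n| = f ρ V_g
|∂P/∂n| = 7.94×10⁻⁵ × 0.837 × 34.0 = 2.26×10⁻³ Pa/m

2.3×10⁻³ Pa/m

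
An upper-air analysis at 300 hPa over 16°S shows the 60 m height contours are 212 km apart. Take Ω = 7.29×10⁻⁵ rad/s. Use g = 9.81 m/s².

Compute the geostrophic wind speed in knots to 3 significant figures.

Coriolis parameter at 16°S:
f = 2Ω sin φ = 2 × 7.29×10⁻⁵ × sin 16° = 4.02×10⁻⁵ s⁻¹
Height gradient: |∂Z/∂n| = 60 m / 212000 m = 2.83×10⁻⁴
On a pressure surface, geostrophic balance gives V_g = (g/f)|∂Z/∂n|:
V_g = 9.81 × 2.83×10⁻⁴ / 4.02×10⁻⁵ = 69.1 m/s
Converting: 69.1 m/s × 1.944 = 134 knots

134 knots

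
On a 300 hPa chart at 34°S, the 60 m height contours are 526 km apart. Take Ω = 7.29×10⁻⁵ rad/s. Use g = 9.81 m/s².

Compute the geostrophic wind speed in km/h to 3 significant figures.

49.4 km/h

Coriolis parameter at 34°S:
f = 2Ω sin φ = 2 × 7.29×10⁻⁵ × sin 34° = 8.15×10⁻⁵ s⁻¹
Height gradient: |∂Z/∂n| = 60 m / 526000 m = 1.14×10⁻⁴
On a pressure surface, geostrophic balance gives V_g = (g/f)|∂Z/∂n|:
V_g = 9.81 × 1.14×10⁻⁴ / 8.15×10⁻⁵ = 13.7 m/s
Converting: 13.7 m/s × 3.6 = 49.4 km/h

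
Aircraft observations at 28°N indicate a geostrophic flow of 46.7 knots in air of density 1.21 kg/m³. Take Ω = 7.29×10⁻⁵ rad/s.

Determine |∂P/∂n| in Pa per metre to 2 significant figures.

Coriolis parameter at 28°N:
f = 2Ω sin φ = 2 × 7.29×10⁻⁵ × sin 28° = 6.84×10⁻⁵ s⁻¹
Wind speed in SI: 46.7 knots = 24.0 m/s
Geostrophic balance rearranged: |∂P/∂n| = f ρ V_g
|∂P/∂n| = 6.84×10⁻⁵ × 1.21 × 24.0 = 1.99×10⁻³ Pa/m

2.0×10⁻³ Pa/m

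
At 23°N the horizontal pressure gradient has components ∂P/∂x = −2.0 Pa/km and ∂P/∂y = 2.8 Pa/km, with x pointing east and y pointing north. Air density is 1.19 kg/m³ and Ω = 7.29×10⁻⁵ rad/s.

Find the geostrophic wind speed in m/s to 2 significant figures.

51 m/s

Coriolis parameter at 23°N:
f = 2Ω sin φ = 2 × 7.29×10⁻⁵ × sin 23° = 5.70×10⁻⁵ s⁻¹
Component geostrophic relations (x east, y north):
u_g = −(1/(fρ)) ∂P/∂y,  v_g = (1/(fρ)) ∂P/∂x
u_g = −(2.8×10⁻³)/(5.70×10⁻⁵ × 1.19) = −41.3 m/s;  v_g = (−2.0×10⁻³)/(5.70×10⁻⁵ × 1.19) = −29.5 m/s
|V_g| = √(u_g² + v_g²) = 50.8 m/s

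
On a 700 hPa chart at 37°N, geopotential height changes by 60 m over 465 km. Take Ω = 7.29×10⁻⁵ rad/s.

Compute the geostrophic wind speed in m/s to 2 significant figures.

14 m/s

Coriolis parameter at 37°N:
f = 2Ω sin φ = 2 × 7.29×10⁻⁵ × sin 37° = 8.77×10⁻⁵ s⁻¹
Height gradient: |∂Z/∂n| = 60 m / 465000 m = 1.29×10⁻⁴
On a pressure surface, geostrophic balance gives V_g = (g/f)|∂Z/∂n|:
V_g = 9.81 × 1.29×10⁻⁴ / 8.77×10⁻⁵ = 14.4 m/s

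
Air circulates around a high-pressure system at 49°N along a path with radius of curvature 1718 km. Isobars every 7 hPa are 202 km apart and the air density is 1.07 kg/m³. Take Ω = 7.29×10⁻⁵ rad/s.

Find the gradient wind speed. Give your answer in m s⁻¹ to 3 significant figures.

36.5 m s⁻¹

Coriolis parameter at 49°N:
f = 2Ω sin φ = 2 × 7.29×10⁻⁵ × sin 49° = 1.10×10⁻⁴ s⁻¹
Pressure gradient: |∂P/∂n| = 700 Pa / 202000 m = 3.47×10⁻³ Pa/m
Geostrophic speed: V_g = |∂P/∂n|/(fρ) = 3.47×10⁻³/(1.10×10⁻⁴ × 1.07) = 29.4 m/s
Around a high, pressure-gradient force acts outward with centrifugal, so Coriolis balances both:
fV = (1/ρ)|∂P/∂n| + V²/R  →  V² − fR·V + fR·V_g = 0
With fR = 1.10×10⁻⁴ × 1718×10³ m = 189 m/s:
V = [fR − √((fR)² − 4 fR V_g)]/2 = [189 − √(189² − 4×189×29.4)]/2 = 36.5 m/s
Supergeostrophic (V > V_g = 29.4 m/s), as expected around a high.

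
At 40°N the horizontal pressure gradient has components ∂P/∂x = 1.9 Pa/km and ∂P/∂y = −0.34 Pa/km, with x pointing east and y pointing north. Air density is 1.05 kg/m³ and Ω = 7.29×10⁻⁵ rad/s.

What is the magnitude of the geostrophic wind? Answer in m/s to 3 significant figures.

19.6 m/s

Coriolis parameter at 40°N:
f = 2Ω sin φ = 2 × 7.29×10⁻⁵ × sin 40° = 9.37×10⁻⁵ s⁻¹
Component geostrophic relations (x east, y north):
u_g = −(1/(fρ)) ∂P/∂y,  v_g = (1/(fρ)) ∂P/∂x
u_g = −(−0.34×10⁻³)/(9.37×10⁻⁵ × 1.05) = 3.46 m/s;  v_g = (1.9×10⁻³)/(9.37×10⁻⁵ × 1.05) = 19.3 m/s
|V_g| = √(u_g² + v_g²) = 19.6 m/s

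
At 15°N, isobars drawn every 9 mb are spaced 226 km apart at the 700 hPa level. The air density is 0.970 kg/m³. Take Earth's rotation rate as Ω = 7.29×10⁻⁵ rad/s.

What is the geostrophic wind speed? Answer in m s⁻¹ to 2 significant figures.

110 m s⁻¹

Coriolis parameter at 15°N:
f = 2Ω sin φ = 2 × 7.29×10⁻⁵ × sin 15° = 3.77×10⁻⁵ s⁻¹
Pressure gradient: |∂P/∂n| = 900 Pa / 226000 m = 3.98×10⁻³ Pa/m
Geostrophic balance (pressure-gradient force = Coriolis force):
V_g = (1/(fρ)) |∂P/∂n| = 3.98×10⁻³ / (3.77×10⁻⁵ × 0.970) = 109 m/s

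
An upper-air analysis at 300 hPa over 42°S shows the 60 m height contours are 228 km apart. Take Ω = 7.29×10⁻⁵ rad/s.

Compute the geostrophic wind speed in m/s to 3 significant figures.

26.5 m/s

Coriolis parameter at 42°S:
f = 2Ω sin φ = 2 × 7.29×10⁻⁵ × sin 42° = 9.76×10⁻⁵ s⁻¹
Height gradient: |∂Z/∂n| = 60 m / 228000 m = 2.63×10⁻⁴
On a pressure surface, geostrophic balance gives V_g = (g/f)|∂Z/∂n|:
V_g = 9.81 × 2.63×10⁻⁴ / 9.76×10⁻⁵ = 26.5 m/s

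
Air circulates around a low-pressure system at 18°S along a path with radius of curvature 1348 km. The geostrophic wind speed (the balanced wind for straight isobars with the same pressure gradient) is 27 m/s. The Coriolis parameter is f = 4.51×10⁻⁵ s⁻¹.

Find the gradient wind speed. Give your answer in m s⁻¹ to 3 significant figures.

Around a low, centrifugal force acts outward with Coriolis, so pressure-gradient force balances both:
(1/ρ)|∂P/∂n| = fV + V²/R  →  V² + fR·V − fR·V_g = 0
With fR = 4.51×10⁻⁵ × 1348×10³ m = 60.8 m/s:
V = [−fR + √((fR)² + 4 fR V_g)]/2 = [−60.8 + √(60.8² + 4×60.8×27)]/2 = 20.3 m/s
Subgeostrophic (V < V_g = 27 m/s), as expected around a low.

20.3 m s⁻¹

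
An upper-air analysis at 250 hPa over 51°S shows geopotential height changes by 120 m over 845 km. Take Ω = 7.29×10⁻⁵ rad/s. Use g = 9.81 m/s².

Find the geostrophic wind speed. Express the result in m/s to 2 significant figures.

12 m/s

Coriolis parameter at 51°S:
f = 2Ω sin φ = 2 × 7.29×10⁻⁵ × sin 51° = 1.13×10⁻⁴ s⁻¹
Height gradient: |∂Z/∂n| = 120 m / 845000 m = 1.42×10⁻⁴
On a pressure surface, geostrophic balance gives V_g = (g/f)|∂Z/∂n|:
V_g = 9.81 × 1.42×10⁻⁴ / 1.13×10⁻⁴ = 12.3 m/s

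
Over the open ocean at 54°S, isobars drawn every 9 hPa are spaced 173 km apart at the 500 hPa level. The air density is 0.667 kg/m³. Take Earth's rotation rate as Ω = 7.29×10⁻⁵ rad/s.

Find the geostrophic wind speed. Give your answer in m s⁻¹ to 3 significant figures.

66.1 m s⁻¹

Coriolis parameter at 54°S:
f = 2Ω sin φ = 2 × 7.29×10⁻⁵ × sin 54° = 1.18×10⁻⁴ s⁻¹
Pressure gradient: |∂P/∂n| = 900 Pa / 173000 m = 5.20×10⁻³ Pa/m
Geostrophic balance (pressure-gradient force = Coriolis force):
V_g = (1/(fρ)) |∂P/∂n| = 5.20×10⁻³ / (1.18×10⁻⁴ × 0.667) = 66.1 m/s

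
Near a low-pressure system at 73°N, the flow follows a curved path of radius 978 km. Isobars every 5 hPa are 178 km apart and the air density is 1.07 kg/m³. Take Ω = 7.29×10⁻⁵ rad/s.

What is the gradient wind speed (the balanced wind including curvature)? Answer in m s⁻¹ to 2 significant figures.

Coriolis parameter at 73°N:
f = 2Ω sin φ = 2 × 7.29×10⁻⁵ × sin 73° = 1.39×10⁻⁴ s⁻¹
Pressure gradient: |∂P/∂n| = 500 Pa / 178000 m = 2.81×10⁻³ Pa/m
Geostrophic speed: V_g = |∂P/∂n|/(fρ) = 2.81×10⁻³/(1.39×10⁻⁴ × 1.07) = 18.8 m/s
Around a low, centrifugal force acts outward with Coriolis, so pressure-gradient force balances both:
(1/ρ)|∂P/∂n| = fV + V²/R  →  V² + fR·V − fR·V_g = 0
With fR = 1.39×10⁻⁴ × 978×10³ m = 136 m/s:
V = [−fR + √((fR)² + 4 fR V_g)]/2 = [−136 + √(136² + 4×136×18.8)]/2 = 16.8 m/s
Subgeostrophic (V < V_g = 18.8 m/s), as expected around a low.

17 m s⁻¹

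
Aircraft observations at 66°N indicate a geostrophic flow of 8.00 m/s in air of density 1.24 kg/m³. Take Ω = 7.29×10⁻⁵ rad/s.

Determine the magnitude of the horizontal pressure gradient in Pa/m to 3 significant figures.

1.32×10⁻³ Pa/m

Coriolis parameter at 66°N:
f = 2Ω sin φ = 2 × 7.29×10⁻⁵ × sin 66° = 1.33×10⁻⁴ s⁻¹
Geostrophic balance rearranged: |∂P/∂n| = f ρ V_g
|∂P/∂n| = 1.33×10⁻⁴ × 1.24 × 8.00 = 1.32×10⁻³ Pa/m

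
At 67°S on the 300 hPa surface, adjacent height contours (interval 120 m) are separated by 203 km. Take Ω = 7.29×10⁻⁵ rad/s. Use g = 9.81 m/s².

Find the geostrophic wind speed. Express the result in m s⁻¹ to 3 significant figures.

Coriolis parameter at 67°S:
f = 2Ω sin φ = 2 × 7.29×10⁻⁵ × sin 67° = 1.34×10⁻⁴ s⁻¹
Height gradient: |∂Z/∂n| = 120 m / 203000 m = 5.91×10⁻⁴
On a pressure surface, geostrophic balance gives V_g = (g/f)|∂Z/∂n|:
V_g = 9.81 × 5.91×10⁻⁴ / 1.34×10⁻⁴ = 43.2 m/s

43.2 m s⁻¹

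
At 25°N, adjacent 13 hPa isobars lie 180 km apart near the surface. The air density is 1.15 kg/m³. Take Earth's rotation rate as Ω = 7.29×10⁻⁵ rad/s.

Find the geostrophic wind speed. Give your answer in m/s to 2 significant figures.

Coriolis parameter at 25°N:
f = 2Ω sin φ = 2 × 7.29×10⁻⁵ × sin 25° = 6.16×10⁻⁵ s⁻¹
Pressure gradient: |∂P/∂n| = 1300 Pa / 180000 m = 7.22×10⁻³ Pa/m
Geostrophic balance (pressure-gradient force = Coriolis force):
V_g = (1/(fρ)) |∂P/∂n| = 7.22×10⁻³ / (6.16×10⁻⁵ × 1.15) = 102 m/s

100 m/s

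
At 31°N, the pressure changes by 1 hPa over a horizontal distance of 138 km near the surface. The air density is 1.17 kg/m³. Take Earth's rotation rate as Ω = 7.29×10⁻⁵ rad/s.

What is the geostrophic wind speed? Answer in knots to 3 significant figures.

16.0 knots

Coriolis parameter at 31°N:
f = 2Ω sin φ = 2 × 7.29×10⁻⁵ × sin 31° = 7.51×10⁻⁵ s⁻¹
Pressure gradient: |∂P/∂n| = 100 Pa / 138000 m = 7.25×10⁻⁴ Pa/m
Geostrophic balance (pressure-gradient force = Coriolis force):
V_g = (1/(fρ)) |∂P/∂n| = 7.25×10⁻⁴ / (7.51×10⁻⁵ × 1.17) = 8.25 m/s
Converting: 8.25 m/s × 1.944 = 16.0 knots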